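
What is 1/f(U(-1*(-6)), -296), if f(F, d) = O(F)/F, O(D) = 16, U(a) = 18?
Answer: 9/8 ≈ 1.1250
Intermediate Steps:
f(F, d) = 16/F
1/f(U(-1*(-6)), -296) = 1/(16/18) = 1/(16*(1/18)) = 1/(8/9) = 9/8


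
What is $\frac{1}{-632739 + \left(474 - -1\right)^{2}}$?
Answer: $- \frac{1}{407114} \approx -2.4563 \cdot 10^{-6}$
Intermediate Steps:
$\frac{1}{-632739 + \left(474 - -1\right)^{2}} = \frac{1}{-632739 + \left(474 + 1\right)^{2}} = \frac{1}{-632739 + 475^{2}} = \frac{1}{-632739 + 225625} = \frac{1}{-407114} = - \frac{1}{407114}$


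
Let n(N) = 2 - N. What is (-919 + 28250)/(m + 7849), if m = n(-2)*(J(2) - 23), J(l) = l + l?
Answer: 27331/7773 ≈ 3.5161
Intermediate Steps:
J(l) = 2*l
m = -76 (m = (2 - 1*(-2))*(2*2 - 23) = (2 + 2)*(4 - 23) = 4*(-19) = -76)
(-919 + 28250)/(m + 7849) = (-919 + 28250)/(-76 + 7849) = 27331/7773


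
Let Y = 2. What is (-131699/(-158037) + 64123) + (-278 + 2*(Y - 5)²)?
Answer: 10092848630/158037 ≈ 63864.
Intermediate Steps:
(-131699/(-158037) + 64123) + (-278 + 2*(Y - 5)²) = (-131699/(-158037) + 64123) + (-278 + 2*(2 - 5)²) = (-131699*(-1/158037) + 64123) + (-278 + 2*(-3)²) = (131699/158037 + 64123) + (-278 + 2*9) = 10133938250/158037 + (-278 + 18) = 10133938250/158037 - 260 = 10092848630/158037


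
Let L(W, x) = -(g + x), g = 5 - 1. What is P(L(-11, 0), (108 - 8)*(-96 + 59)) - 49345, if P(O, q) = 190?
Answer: -49155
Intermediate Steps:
g = 4
L(W, x) = -4 - x (L(W, x) = -(4 + x) = -4 - x)
P(L(-11, 0), (108 - 8)*(-96 + 59)) - 49345 = 190 - 49345 = -49155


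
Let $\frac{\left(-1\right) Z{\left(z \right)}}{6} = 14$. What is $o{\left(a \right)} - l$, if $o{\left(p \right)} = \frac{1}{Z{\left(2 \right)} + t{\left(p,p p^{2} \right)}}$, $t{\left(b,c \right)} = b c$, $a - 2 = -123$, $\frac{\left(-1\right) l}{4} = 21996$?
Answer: $\frac{18860144395249}{214358797} \approx 87984.0$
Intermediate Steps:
$l = -87984$ ($l = \left(-4\right) 21996 = -87984$)
$a = -121$ ($a = 2 - 123 = -121$)
$Z{\left(z \right)} = -84$ ($Z{\left(z \right)} = \left(-6\right) 14 = -84$)
$o{\left(p \right)} = \frac{1}{-84 + p^{4}}$ ($o{\left(p \right)} = \frac{1}{-84 + p p p^{2}} = \frac{1}{-84 + p p^{3}} = \frac{1}{-84 + p^{4}}$)
$o{\left(a \right)} - l = \frac{1}{-84 + \left(-121\right)^{4}} - -87984 = \frac{1}{-84 + 214358881} + 87984 = \frac{1}{214358797} + 87984 = \frac{18860144395249}{214358797}$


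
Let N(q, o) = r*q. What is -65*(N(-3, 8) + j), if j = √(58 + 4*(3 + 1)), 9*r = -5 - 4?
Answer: -195 - 65*√74 ≈ -754.15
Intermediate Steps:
r = -1 (r = (-5 - 4)/9 = (⅑)*(-9) = -1)
j = √74 (j = √(58 + 4*4) = √(58 + 16) = √74 ≈ 8.6023)
N(q, o) = -q
-65*(N(-3, 8) + j) = -65*(-1*(-3) + √74) = -65*(3 + √74) = -195 - 65*√74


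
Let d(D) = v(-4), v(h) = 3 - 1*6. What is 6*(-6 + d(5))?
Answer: -54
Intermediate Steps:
v(h) = -3 (v(h) = 3 - 6 = -3)
d(D) = -3
6*(-6 + d(5)) = 6*(-6 - 3) = 6*(-9) = -54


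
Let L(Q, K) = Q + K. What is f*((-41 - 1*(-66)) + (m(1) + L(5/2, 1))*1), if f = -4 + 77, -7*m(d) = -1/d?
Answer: 29273/14 ≈ 2090.9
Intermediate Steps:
m(d) = 1/(7*d) (m(d) = -(-1)/(7*d) = 1/(7*d))
f = 73
L(Q, K) = K + Q
f*((-41 - 1*(-66)) + (m(1) + L(5/2, 1))*1) = 73*((-41 - 1*(-66)) + ((⅐)/1 + (1 + 5/2))*1) = 73*((-41 + 66) + ((⅐)*1 + (1 + 5*(½)))*1) = 73*(25 + (⅐ + (1 + 5/2))*1) = 73*(25 + (⅐ + 7/2)*1) = 73*(25 + (51/14)*1) = 73*(25 + 51/14) = 73*(401/14) = 29273/14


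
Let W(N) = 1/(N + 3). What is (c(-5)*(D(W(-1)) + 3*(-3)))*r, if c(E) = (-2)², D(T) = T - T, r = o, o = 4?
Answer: -144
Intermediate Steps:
W(N) = 1/(3 + N)
r = 4
D(T) = 0
c(E) = 4
(c(-5)*(D(W(-1)) + 3*(-3)))*r = (4*(0 + 3*(-3)))*4 = (4*(0 - 9))*4 = (4*(-9))*4 = -36*4 = -144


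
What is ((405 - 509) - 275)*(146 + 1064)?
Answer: -458590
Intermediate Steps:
((405 - 509) - 275)*(146 + 1064) = (-104 - 275)*1210 = -379*1210 = -458590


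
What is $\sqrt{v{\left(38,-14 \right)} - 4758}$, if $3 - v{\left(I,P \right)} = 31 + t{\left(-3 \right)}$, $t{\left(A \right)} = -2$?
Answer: $4 i \sqrt{299} \approx 69.167 i$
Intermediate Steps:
$v{\left(I,P \right)} = -26$ ($v{\left(I,P \right)} = 3 - \left(31 - 2\right) = 3 - 29 = -26$)
$\sqrt{v{\left(38,-14 \right)} - 4758} = \sqrt{-26 - 4758} = \sqrt{-4784} = 4 i \sqrt{299}$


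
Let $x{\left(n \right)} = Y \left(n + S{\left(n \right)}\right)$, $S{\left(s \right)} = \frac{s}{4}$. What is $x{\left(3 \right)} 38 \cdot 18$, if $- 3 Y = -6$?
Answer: $5130$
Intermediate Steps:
$Y = 2$ ($Y = \left(- \frac{1}{3}\right) \left(-6\right) = 2$)
$S{\left(s \right)} = \frac{s}{4}$ ($S{\left(s \right)} = s \frac{1}{4} = \frac{s}{4}$)
$x{\left(n \right)} = \frac{5 n}{2}$ ($x{\left(n \right)} = 2 \left(n + \frac{n}{4}\right) = 2 \frac{5 n}{4} = \frac{5 n}{2}$)
$x{\left(3 \right)} 38 \cdot 18 = \frac{5}{2} \cdot 3 \cdot 38 \cdot 18 = \frac{15}{2} \cdot 38 \cdot 18 = 285 \cdot 18 = 5130$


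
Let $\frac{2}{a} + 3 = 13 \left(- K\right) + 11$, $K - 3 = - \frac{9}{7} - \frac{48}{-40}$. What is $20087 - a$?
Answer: $\frac{10505536}{523} \approx 20087.0$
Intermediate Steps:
$K = \frac{102}{35}$ ($K = 3 - \left(- \frac{6}{5} + \frac{9}{7}\right) = 3 - \frac{3}{35} = \frac{102}{35} \approx 2.9143$)
$a = - \frac{35}{523}$ ($a = \frac{2}{-3 + \left(13 \left(\left(-1\right) \frac{102}{35}\right) + 11\right)} = \frac{2}{-3 + \left(13 \left(- \frac{102}{35}\right) + 11\right)} = \frac{2}{-3 + \left(- \frac{1326}{35} + 11\right)} = \frac{2}{-3 - \frac{941}{35}} = \frac{2}{- \frac{1046}{35}} = 2 \left(- \frac{35}{1046}\right) = - \frac{35}{523} \approx -0.066922$)
$20087 - a = 20087 - - \frac{35}{523} = 20087 + \frac{35}{523} = \frac{10505536}{523}$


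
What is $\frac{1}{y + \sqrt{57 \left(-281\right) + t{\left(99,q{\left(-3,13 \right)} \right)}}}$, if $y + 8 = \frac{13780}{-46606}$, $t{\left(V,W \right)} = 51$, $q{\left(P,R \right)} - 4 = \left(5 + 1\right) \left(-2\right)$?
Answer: $- \frac{750799357}{1451230705515} - \frac{543029809 i \sqrt{1774}}{2902461411030} \approx -0.00051735 - 0.0078801 i$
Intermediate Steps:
$q{\left(P,R \right)} = -8$ ($q{\left(P,R \right)} = 4 + \left(5 + 1\right) \left(-2\right) = 4 + 6 \left(-2\right) = 4 - 12 = -8$)
$y = - \frac{193314}{23303}$ ($y = -8 + \frac{13780}{-46606} = -8 + 13780 \left(- \frac{1}{46606}\right) = -8 - \frac{6890}{23303} = - \frac{193314}{23303} \approx -8.2957$)
$\frac{1}{y + \sqrt{57 \left(-281\right) + t{\left(99,q{\left(-3,13 \right)} \right)}}} = \frac{1}{- \frac{193314}{23303} + \sqrt{57 \left(-281\right) + 51}} = \frac{1}{- \frac{193314}{23303} + \sqrt{-16017 + 51}} = \frac{1}{- \frac{193314}{23303} + \sqrt{-15966}} = \frac{1}{- \frac{193314}{23303} + 3 i \sqrt{1774}}$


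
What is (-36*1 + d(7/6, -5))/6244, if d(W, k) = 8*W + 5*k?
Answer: -155/18732 ≈ -0.0082746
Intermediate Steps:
d(W, k) = 5*k + 8*W
(-36*1 + d(7/6, -5))/6244 = (-36*1 + (5*(-5) + 8*(7/6)))/6244 = (-36 + (-25 + 8*(7*(1/6))))*(1/6244) = (-36 + (-25 + 8*(7/6)))*(1/6244) = (-36 + (-25 + 28/3))*(1/6244) = (-36 - 47/3)*(1/6244) = -155/3*1/6244 = -155/18732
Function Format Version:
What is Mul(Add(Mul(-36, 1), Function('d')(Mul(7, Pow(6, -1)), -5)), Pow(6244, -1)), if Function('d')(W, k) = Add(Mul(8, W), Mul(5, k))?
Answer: Rational(-155, 18732) ≈ -0.0082746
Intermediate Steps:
Function('d')(W, k) = Add(Mul(5, k), Mul(8, W))
Mul(Add(Mul(-36, 1), Function('d')(Mul(7, Pow(6, -1)), -5)), Pow(6244, -1)) = Mul(Add(Mul(-36, 1), Add(Mul(5, -5), Mul(8, Mul(7, Pow(6, -1))))), Pow(6244, -1)) = Mul(Add(-36, Add(-25, Mul(8, Mul(7, Rational(1, 6))))), Rational(1, 6244)) = Mul(Add(-36, Add(-25, Mul(8, Rational(7, 6)))), Rational(1, 6244)) = Mul(Add(-36, Add(-25, Rational(28, 3))), Rational(1, 6244)) = Mul(Add(-36, Rational(-47, 3)), Rational(1, 6244)) = Mul(Rational(-155, 3), Rational(1, 6244)) = Rational(-155, 18732)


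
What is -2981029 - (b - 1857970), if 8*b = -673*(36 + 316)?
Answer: -1093447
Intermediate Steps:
b = -29612 (b = (-673*(36 + 316))/8 = (-673*352)/8 = (1/8)*(-236896) = -29612)
-2981029 - (b - 1857970) = -2981029 - (-29612 - 1857970) = -2981029 - 1*(-1887582) = -2981029 + 1887582 = -1093447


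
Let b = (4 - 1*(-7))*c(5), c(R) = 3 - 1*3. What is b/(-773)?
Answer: 0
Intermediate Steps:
c(R) = 0 (c(R) = 3 - 3 = 0)
b = 0 (b = (4 - 1*(-7))*0 = (4 + 7)*0 = 11*0 = 0)
b/(-773) = 0/(-773) = 0*(-1/773) = 0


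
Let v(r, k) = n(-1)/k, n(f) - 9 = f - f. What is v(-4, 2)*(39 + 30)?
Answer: 621/2 ≈ 310.50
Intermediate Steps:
n(f) = 9 (n(f) = 9 + (f - f) = 9 + 0 = 9)
v(r, k) = 9/k
v(-4, 2)*(39 + 30) = (9/2)*(39 + 30) = (9*(1/2))*69 = (9/2)*69 = 621/2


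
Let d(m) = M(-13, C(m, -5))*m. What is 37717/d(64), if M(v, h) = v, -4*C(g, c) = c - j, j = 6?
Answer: -37717/832 ≈ -45.333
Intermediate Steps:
C(g, c) = 3/2 - c/4 (C(g, c) = -(c - 1*6)/4 = -(c - 6)/4 = -(-6 + c)/4 = 3/2 - c/4)
d(m) = -13*m
37717/d(64) = 37717/((-13*64)) = 37717/(-832) = 37717*(-1/832) = -37717/832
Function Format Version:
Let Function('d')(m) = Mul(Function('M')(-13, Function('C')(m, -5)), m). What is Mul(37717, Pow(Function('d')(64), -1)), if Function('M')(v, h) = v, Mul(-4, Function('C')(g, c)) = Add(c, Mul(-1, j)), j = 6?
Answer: Rational(-37717, 832) ≈ -45.333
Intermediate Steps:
Function('C')(g, c) = Add(Rational(3, 2), Mul(Rational(-1, 4), c)) (Function('C')(g, c) = Mul(Rational(-1, 4), Add(c, Mul(-1, 6))) = Mul(Rational(-1, 4), Add(c, -6)) = Mul(Rational(-1, 4), Add(-6, c)) = Add(Rational(3, 2), Mul(Rational(-1, 4), c)))
Function('d')(m) = Mul(-13, m)
Mul(37717, Pow(Function('d')(64), -1)) = Mul(37717, Pow(Mul(-13, 64), -1)) = Mul(37717, Pow(-832, -1)) = Mul(37717, Rational(-1, 832)) = Rational(-37717, 832)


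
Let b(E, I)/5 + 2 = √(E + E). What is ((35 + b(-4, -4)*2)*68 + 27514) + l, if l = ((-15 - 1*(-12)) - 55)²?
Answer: 31898 + 1360*I*√2 ≈ 31898.0 + 1923.3*I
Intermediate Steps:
b(E, I) = -10 + 5*√2*√E (b(E, I) = -10 + 5*√(E + E) = -10 + 5*√(2*E) = -10 + 5*(√2*√E) = -10 + 5*√2*√E)
l = 3364 (l = ((-15 + 12) - 55)² = (-3 - 55)² = (-58)² = 3364)
((35 + b(-4, -4)*2)*68 + 27514) + l = ((35 + (-10 + 5*√2*√(-4))*2)*68 + 27514) + 3364 = ((35 + (-10 + 5*√2*(2*I))*2)*68 + 27514) + 3364 = ((35 + (-10 + 10*I*√2)*2)*68 + 27514) + 3364 = ((35 + (-20 + 20*I*√2))*68 + 27514) + 3364 = ((15 + 20*I*√2)*68 + 27514) + 3364 = ((1020 + 1360*I*√2) + 27514) + 3364 = (28534 + 1360*I*√2) + 3364 = 31898 + 1360*I*√2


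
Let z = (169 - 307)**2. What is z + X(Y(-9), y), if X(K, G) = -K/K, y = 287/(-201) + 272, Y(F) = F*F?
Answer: 19043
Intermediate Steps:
Y(F) = F**2
y = 54385/201 (y = 287*(-1/201) + 272 = -287/201 + 272 = 54385/201 ≈ 270.57)
X(K, G) = -1 (X(K, G) = -1*1 = -1)
z = 19044 (z = (-138)**2 = 19044)
z + X(Y(-9), y) = 19044 - 1 = 19043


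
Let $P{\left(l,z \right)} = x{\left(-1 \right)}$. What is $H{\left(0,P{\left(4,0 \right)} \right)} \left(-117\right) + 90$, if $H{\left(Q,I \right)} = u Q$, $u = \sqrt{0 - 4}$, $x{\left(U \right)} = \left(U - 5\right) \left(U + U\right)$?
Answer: $90$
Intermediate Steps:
$x{\left(U \right)} = 2 U \left(-5 + U\right)$ ($x{\left(U \right)} = \left(-5 + U\right) 2 U = 2 U \left(-5 + U\right)$)
$u = 2 i$ ($u = \sqrt{-4} = 2 i \approx 2.0 i$)
$P{\left(l,z \right)} = 12$ ($P{\left(l,z \right)} = 2 \left(-1\right) \left(-5 - 1\right) = 2 \left(-1\right) \left(-6\right) = 12$)
$H{\left(Q,I \right)} = 2 i Q$
$H{\left(0,P{\left(4,0 \right)} \right)} \left(-117\right) + 90 = 2 i 0 \left(-117\right) + 90 = 0 \left(-117\right) + 90 = 0 + 90 = 90$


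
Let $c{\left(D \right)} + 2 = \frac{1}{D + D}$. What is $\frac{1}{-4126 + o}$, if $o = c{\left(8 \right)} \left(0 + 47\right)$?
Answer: $- \frac{16}{67473} \approx -0.00023713$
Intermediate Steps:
$c{\left(D \right)} = -2 + \frac{1}{2 D}$ ($c{\left(D \right)} = -2 + \frac{1}{D + D} = -2 + \frac{1}{2 D}$)
$o = - \frac{1457}{16}$ ($o = \left(-2 + \frac{1}{2 \cdot 8}\right) \left(0 + 47\right) = \left(-2 + \frac{1}{2} \cdot \frac{1}{8}\right) 47 = \left(-2 + \frac{1}{16}\right) 47 = \left(- \frac{31}{16}\right) 47 = - \frac{1457}{16} \approx -91.063$)
$\frac{1}{-4126 + o} = \frac{1}{-4126 - \frac{1457}{16}} = \frac{1}{- \frac{67473}{16}} = - \frac{16}{67473}$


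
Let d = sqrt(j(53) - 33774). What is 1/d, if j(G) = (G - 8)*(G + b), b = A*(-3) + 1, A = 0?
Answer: -I*sqrt(1959)/7836 ≈ -0.0056484*I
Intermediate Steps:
b = 1 (b = 0*(-3) + 1 = 0 + 1 = 1)
j(G) = (1 + G)*(-8 + G) (j(G) = (G - 8)*(G + 1) = (-8 + G)*(1 + G) = (1 + G)*(-8 + G))
d = 4*I*sqrt(1959) (d = sqrt((-8 + 53**2 - 7*53) - 33774) = sqrt((-8 + 2809 - 371) - 33774) = sqrt(2430 - 33774) = sqrt(-31344) = 4*I*sqrt(1959) ≈ 177.04*I)
1/d = 1/(4*I*sqrt(1959)) = -I*sqrt(1959)/7836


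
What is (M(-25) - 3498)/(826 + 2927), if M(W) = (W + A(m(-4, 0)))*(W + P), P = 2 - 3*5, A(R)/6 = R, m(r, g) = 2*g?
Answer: -2548/3753 ≈ -0.67892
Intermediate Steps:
A(R) = 6*R
P = -13 (P = 2 - 15 = -13)
M(W) = W*(-13 + W) (M(W) = (W + 6*(2*0))*(W - 13) = (W + 6*0)*(-13 + W) = (W + 0)*(-13 + W) = W*(-13 + W))
(M(-25) - 3498)/(826 + 2927) = (-25*(-13 - 25) - 3498)/(826 + 2927) = (-25*(-38) - 3498)/3753 = (950 - 3498)*(1/3753) = -2548*1/3753 = -2548/3753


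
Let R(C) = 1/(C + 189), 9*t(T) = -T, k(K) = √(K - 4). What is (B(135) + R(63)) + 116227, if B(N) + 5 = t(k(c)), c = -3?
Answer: 29287945/252 - I*√7/9 ≈ 1.1622e+5 - 0.29397*I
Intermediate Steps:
k(K) = √(-4 + K)
t(T) = -T/9 (t(T) = (-T)/9 = -T/9)
B(N) = -5 - I*√7/9 (B(N) = -5 - √(-4 - 3)/9 = -5 - I*√7/9)
R(C) = 1/(189 + C)
(B(135) + R(63)) + 116227 = ((-5 - I*√7/9) + 1/(189 + 63)) + 116227 = ((-5 - I*√7/9) + 1/252) + 116227 = (-1259/252 - I*√7/9) + 116227 = 29287945/252 - I*√7/9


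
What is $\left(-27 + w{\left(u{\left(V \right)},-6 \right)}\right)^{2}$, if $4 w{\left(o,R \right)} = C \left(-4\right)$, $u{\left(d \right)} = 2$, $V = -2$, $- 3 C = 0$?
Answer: $729$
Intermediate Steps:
$C = 0$ ($C = \left(- \frac{1}{3}\right) 0 = 0$)
$w{\left(o,R \right)} = 0$ ($w{\left(o,R \right)} = \frac{0 \left(-4\right)}{4} = \frac{1}{4} \cdot 0 = 0$)
$\left(-27 + w{\left(u{\left(V \right)},-6 \right)}\right)^{2} = \left(-27 + 0\right)^{2} = \left(-27\right)^{2} = 729$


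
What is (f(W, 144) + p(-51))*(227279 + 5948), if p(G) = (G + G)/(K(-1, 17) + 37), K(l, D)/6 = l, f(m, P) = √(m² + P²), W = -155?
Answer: -23789154/31 + 233227*√44761 ≈ 4.8576e+7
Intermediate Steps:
f(m, P) = √(P² + m²)
K(l, D) = 6*l
p(G) = 2*G/31 (p(G) = (G + G)/(6*(-1) + 37) = (2*G)/(-6 + 37) = (2*G)/31 = (2*G)*(1/31) = 2*G/31)
(f(W, 144) + p(-51))*(227279 + 5948) = (√(144² + (-155)²) + (2/31)*(-51))*(227279 + 5948) = (√(20736 + 24025) - 102/31)*233227 = (√44761 - 102/31)*233227 = (-102/31 + √44761)*233227 = -23789154/31 + 233227*√44761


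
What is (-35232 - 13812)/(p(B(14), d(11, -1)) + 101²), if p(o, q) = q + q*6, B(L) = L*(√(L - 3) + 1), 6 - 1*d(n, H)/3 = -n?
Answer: -24522/5279 ≈ -4.6452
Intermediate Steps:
d(n, H) = 18 + 3*n (d(n, H) = 18 - (-3)*n = 18 + 3*n)
B(L) = L*(1 + √(-3 + L)) (B(L) = L*(√(-3 + L) + 1) = L*(1 + √(-3 + L)))
p(o, q) = 7*q (p(o, q) = q + 6*q = 7*q)
(-35232 - 13812)/(p(B(14), d(11, -1)) + 101²) = (-35232 - 13812)/(7*(18 + 3*11) + 101²) = -49044/(7*(18 + 33) + 10201) = -49044/(7*51 + 10201) = -49044/(357 + 10201) = -49044/10558 = -49044*1/10558 = -24522/5279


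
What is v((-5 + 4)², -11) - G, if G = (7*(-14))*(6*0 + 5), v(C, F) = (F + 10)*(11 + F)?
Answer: 490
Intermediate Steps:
v(C, F) = (10 + F)*(11 + F)
G = -490 (G = -98*(0 + 5) = -98*5 = -490)
v((-5 + 4)², -11) - G = (110 + (-11)² + 21*(-11)) - 1*(-490) = (110 + 121 - 231) + 490 = 0 + 490 = 490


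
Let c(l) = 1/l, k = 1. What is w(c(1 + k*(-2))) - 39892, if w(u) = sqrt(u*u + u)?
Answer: -39892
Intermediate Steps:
w(u) = sqrt(u + u**2) (w(u) = sqrt(u**2 + u) = sqrt(u + u**2))
w(c(1 + k*(-2))) - 39892 = sqrt((1 + 1/(1 + 1*(-2)))/(1 + 1*(-2))) - 39892 = sqrt((1 + 1/(1 - 2))/(1 - 2)) - 39892 = sqrt((1 + 1/(-1))/(-1)) - 39892 = sqrt(-(1 - 1)) - 39892 = sqrt(-1*0) - 39892 = sqrt(0) - 39892 = 0 - 39892 = -39892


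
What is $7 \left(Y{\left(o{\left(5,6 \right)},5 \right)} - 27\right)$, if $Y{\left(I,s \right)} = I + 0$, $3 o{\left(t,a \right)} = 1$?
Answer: $- \frac{560}{3} \approx -186.67$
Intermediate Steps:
$o{\left(t,a \right)} = \frac{1}{3}$ ($o{\left(t,a \right)} = \frac{1}{3} \cdot 1 = \frac{1}{3}$)
$Y{\left(I,s \right)} = I$
$7 \left(Y{\left(o{\left(5,6 \right)},5 \right)} - 27\right) = 7 \left(\frac{1}{3} - 27\right) = 7 \left(- \frac{80}{3}\right) = - \frac{560}{3}$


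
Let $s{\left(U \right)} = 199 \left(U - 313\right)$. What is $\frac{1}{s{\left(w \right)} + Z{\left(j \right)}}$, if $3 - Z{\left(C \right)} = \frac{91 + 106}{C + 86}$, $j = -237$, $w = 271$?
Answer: $- \frac{151}{1261408} \approx -0.00011971$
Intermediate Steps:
$Z{\left(C \right)} = 3 - \frac{197}{86 + C}$ ($Z{\left(C \right)} = 3 - \frac{91 + 106}{C + 86} = 3 - \frac{197}{86 + C}$)
$s{\left(U \right)} = -62287 + 199 U$ ($s{\left(U \right)} = 199 \left(-313 + U\right) = -62287 + 199 U$)
$\frac{1}{s{\left(w \right)} + Z{\left(j \right)}} = \frac{1}{\left(-62287 + 199 \cdot 271\right) + \frac{61 + 3 \left(-237\right)}{86 - 237}} = \frac{1}{\left(-62287 + 53929\right) + \frac{61 - 711}{-151}} = \frac{1}{-8358 - - \frac{650}{151}} = \frac{1}{-8358 + \frac{650}{151}} = \frac{1}{- \frac{1261408}{151}} = - \frac{151}{1261408}$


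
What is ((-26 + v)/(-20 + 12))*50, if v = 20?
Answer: 75/2 ≈ 37.500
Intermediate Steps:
((-26 + v)/(-20 + 12))*50 = ((-26 + 20)/(-20 + 12))*50 = -6/(-8)*50 = -6*(-1/8)*50 = (3/4)*50 = 75/2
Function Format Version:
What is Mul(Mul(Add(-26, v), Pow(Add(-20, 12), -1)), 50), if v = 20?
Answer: Rational(75, 2) ≈ 37.500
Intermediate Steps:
Mul(Mul(Add(-26, v), Pow(Add(-20, 12), -1)), 50) = Mul(Mul(Add(-26, 20), Pow(Add(-20, 12), -1)), 50) = Mul(Mul(-6, Pow(-8, -1)), 50) = Mul(Mul(-6, Rational(-1, 8)), 50) = Mul(Rational(3, 4), 50) = Rational(75, 2)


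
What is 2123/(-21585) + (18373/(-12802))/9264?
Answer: -28019950861/284436884320 ≈ -0.098510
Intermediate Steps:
2123/(-21585) + (18373/(-12802))/9264 = 2123*(-1/21585) + (18373*(-1/12802))*(1/9264) = -2123/21585 - 18373/12802*1/9264 = -2123/21585 - 18373/118597728 = -28019950861/284436884320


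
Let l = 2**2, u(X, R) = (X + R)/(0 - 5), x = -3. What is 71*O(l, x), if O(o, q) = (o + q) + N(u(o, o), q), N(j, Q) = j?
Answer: -213/5 ≈ -42.600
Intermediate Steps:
u(X, R) = -R/5 - X/5 (u(X, R) = (R + X)/(-5) = (R + X)*(-1/5) = -R/5 - X/5)
l = 4
O(o, q) = q + 3*o/5 (O(o, q) = (o + q) + (-o/5 - o/5) = (o + q) - 2*o/5 = q + 3*o/5)
71*O(l, x) = 71*(-3 + (3/5)*4) = 71*(-3 + 12/5) = 71*(-3/5) = -213/5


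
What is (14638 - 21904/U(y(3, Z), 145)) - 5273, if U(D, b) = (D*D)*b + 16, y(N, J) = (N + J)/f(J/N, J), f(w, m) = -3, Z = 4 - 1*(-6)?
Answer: 230640749/24649 ≈ 9357.0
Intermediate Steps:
Z = 10 (Z = 4 + 6 = 10)
y(N, J) = -J/3 - N/3 (y(N, J) = (N + J)/(-3) = (J + N)*(-⅓) = -J/3 - N/3)
U(D, b) = 16 + b*D² (U(D, b) = D²*b + 16 = b*D² + 16 = 16 + b*D²)
(14638 - 21904/U(y(3, Z), 145)) - 5273 = (14638 - 21904/(16 + 145*(-⅓*10 - ⅓*3)²)) - 5273 = (14638 - 21904/(16 + 145*(-10/3 - 1)²)) - 5273 = (14638 - 21904/(16 + 145*(-13/3)²)) - 5273 = (14638 - 21904/(16 + 145*(169/9))) - 5273 = (14638 - 21904/(16 + 24505/9)) - 5273 = (14638 - 21904/24649/9) - 5273 = (14638 - 21904*9/24649) - 5273 = (14638 - 197136/24649) - 5273 = 360614926/24649 - 5273 = 230640749/24649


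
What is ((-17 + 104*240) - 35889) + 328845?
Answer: 317899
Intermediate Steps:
((-17 + 104*240) - 35889) + 328845 = ((-17 + 24960) - 35889) + 328845 = (24943 - 35889) + 328845 = -10946 + 328845 = 317899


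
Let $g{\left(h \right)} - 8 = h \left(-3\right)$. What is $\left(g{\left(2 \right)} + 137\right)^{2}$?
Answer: $19321$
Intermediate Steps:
$g{\left(h \right)} = 8 - 3 h$ ($g{\left(h \right)} = 8 + h \left(-3\right) = 8 - 3 h$)
$\left(g{\left(2 \right)} + 137\right)^{2} = \left(\left(8 - 6\right) + 137\right)^{2} = \left(2 + 137\right)^{2} = 139^{2} = 19321$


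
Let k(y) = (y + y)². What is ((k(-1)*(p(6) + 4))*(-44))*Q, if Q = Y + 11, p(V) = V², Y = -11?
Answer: 0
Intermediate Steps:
k(y) = 4*y² (k(y) = (2*y)² = 4*y²)
Q = 0 (Q = -11 + 11 = 0)
((k(-1)*(p(6) + 4))*(-44))*Q = (((4*(-1)²)*(6² + 4))*(-44))*0 = (((4*1)*(36 + 4))*(-44))*0 = ((4*40)*(-44))*0 = (160*(-44))*0 = -7040*0 = 0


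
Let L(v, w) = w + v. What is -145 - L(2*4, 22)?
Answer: -175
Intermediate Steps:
L(v, w) = v + w
-145 - L(2*4, 22) = -145 - (2*4 + 22) = -145 - (8 + 22) = -145 - 1*30 = -145 - 30 = -175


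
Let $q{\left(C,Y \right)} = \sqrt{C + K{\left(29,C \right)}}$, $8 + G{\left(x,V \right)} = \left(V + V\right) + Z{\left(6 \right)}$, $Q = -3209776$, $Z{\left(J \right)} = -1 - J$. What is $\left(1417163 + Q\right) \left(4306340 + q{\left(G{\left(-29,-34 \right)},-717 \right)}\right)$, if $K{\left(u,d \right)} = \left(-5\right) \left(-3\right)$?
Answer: $-7719601066420 - 3585226 i \sqrt{17} \approx -7.7196 \cdot 10^{12} - 1.4782 \cdot 10^{7} i$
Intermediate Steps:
$K{\left(u,d \right)} = 15$
$G{\left(x,V \right)} = -15 + 2 V$ ($G{\left(x,V \right)} = -8 + \left(\left(V + V\right) - 7\right) = -8 + \left(2 V - 7\right) = -8 + \left(-7 + 2 V\right) = -15 + 2 V$)
$q{\left(C,Y \right)} = \sqrt{15 + C}$ ($q{\left(C,Y \right)} = \sqrt{C + 15} = \sqrt{15 + C}$)
$\left(1417163 + Q\right) \left(4306340 + q{\left(G{\left(-29,-34 \right)},-717 \right)}\right) = \left(1417163 - 3209776\right) \left(4306340 + \sqrt{15 + \left(-15 + 2 \left(-34\right)\right)}\right) = - 1792613 \left(4306340 + \sqrt{15 - 83}\right) = - 1792613 \left(4306340 + \sqrt{-68}\right) = - 1792613 \left(4306340 + 2 i \sqrt{17}\right) = -7719601066420 - 3585226 i \sqrt{17}$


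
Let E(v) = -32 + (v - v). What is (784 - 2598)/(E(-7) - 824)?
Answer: 907/428 ≈ 2.1192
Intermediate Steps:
E(v) = -32 (E(v) = -32 + 0 = -32)
(784 - 2598)/(E(-7) - 824) = (784 - 2598)/(-32 - 824) = -1814/(-856) = -1814*(-1/856) = 907/428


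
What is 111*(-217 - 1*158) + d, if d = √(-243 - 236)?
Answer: -41625 + I*√479 ≈ -41625.0 + 21.886*I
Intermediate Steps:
d = I*√479 (d = √(-479) = I*√479 ≈ 21.886*I)
111*(-217 - 1*158) + d = 111*(-217 - 1*158) + I*√479 = 111*(-217 - 158) + I*√479 = 111*(-375) + I*√479 = -41625 + I*√479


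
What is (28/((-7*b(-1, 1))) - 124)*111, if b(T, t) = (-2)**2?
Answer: -13875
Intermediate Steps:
b(T, t) = 4
(28/((-7*b(-1, 1))) - 124)*111 = (28/((-7*4)) - 124)*111 = (28/(-28) - 124)*111 = (28*(-1/28) - 124)*111 = (-1 - 124)*111 = -125*111 = -13875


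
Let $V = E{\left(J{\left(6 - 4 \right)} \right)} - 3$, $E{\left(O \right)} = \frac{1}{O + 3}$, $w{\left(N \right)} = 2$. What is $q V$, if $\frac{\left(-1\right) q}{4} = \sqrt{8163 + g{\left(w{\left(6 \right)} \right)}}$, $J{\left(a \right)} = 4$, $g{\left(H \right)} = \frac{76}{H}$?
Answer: $\frac{80 \sqrt{8201}}{7} \approx 1035.0$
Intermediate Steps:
$E{\left(O \right)} = \frac{1}{3 + O}$
$q = - 4 \sqrt{8201}$ ($q = - 4 \sqrt{8163 + \frac{76}{2}} = - 4 \sqrt{8163 + 76 \cdot \frac{1}{2}} = - 4 \sqrt{8163 + 38} = - 4 \sqrt{8201} \approx -362.24$)
$V = - \frac{20}{7}$ ($V = \frac{1}{3 + 4} - 3 = \frac{1}{7} - 3 = - \frac{20}{7} \approx -2.8571$)
$q V = - 4 \sqrt{8201} \left(- \frac{20}{7}\right) = \frac{80 \sqrt{8201}}{7}$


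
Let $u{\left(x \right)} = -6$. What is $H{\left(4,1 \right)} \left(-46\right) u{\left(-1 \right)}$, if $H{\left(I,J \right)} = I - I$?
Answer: $0$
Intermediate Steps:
$H{\left(I,J \right)} = 0$
$H{\left(4,1 \right)} \left(-46\right) u{\left(-1 \right)} = 0 \left(-46\right) \left(-6\right) = 0 \left(-6\right) = 0$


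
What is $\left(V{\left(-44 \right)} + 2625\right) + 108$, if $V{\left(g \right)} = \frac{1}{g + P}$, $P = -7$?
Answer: $\frac{139382}{51} \approx 2733.0$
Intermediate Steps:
$V{\left(g \right)} = \frac{1}{-7 + g}$ ($V{\left(g \right)} = \frac{1}{g - 7} = \frac{1}{-7 + g}$)
$\left(V{\left(-44 \right)} + 2625\right) + 108 = \left(\frac{1}{-7 - 44} + 2625\right) + 108 = \left(\frac{1}{-51} + 2625\right) + 108 = \left(- \frac{1}{51} + 2625\right) + 108 = \frac{133874}{51} + 108 = \frac{139382}{51}$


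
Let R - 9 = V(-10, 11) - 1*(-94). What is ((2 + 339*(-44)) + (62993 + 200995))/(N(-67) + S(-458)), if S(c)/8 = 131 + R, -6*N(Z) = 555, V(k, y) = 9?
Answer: 71164/529 ≈ 134.53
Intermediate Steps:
R = 112 (R = 9 + (9 - 1*(-94)) = 9 + (9 + 94) = 9 + 103 = 112)
N(Z) = -185/2 (N(Z) = -1/6*555 = -185/2)
S(c) = 1944 (S(c) = 8*(131 + 112) = 8*243 = 1944)
((2 + 339*(-44)) + (62993 + 200995))/(N(-67) + S(-458)) = ((2 + 339*(-44)) + (62993 + 200995))/(-185/2 + 1944) = ((2 - 14916) + 263988)/(3703/2) = (-14914 + 263988)*(2/3703) = 249074*(2/3703) = 71164/529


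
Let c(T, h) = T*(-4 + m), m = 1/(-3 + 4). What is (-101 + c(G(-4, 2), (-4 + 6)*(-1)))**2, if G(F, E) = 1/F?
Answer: 160801/16 ≈ 10050.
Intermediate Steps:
G(F, E) = 1/F
m = 1 (m = 1/1 = 1)
c(T, h) = -3*T (c(T, h) = T*(-4 + 1) = T*(-3) = -3*T)
(-101 + c(G(-4, 2), (-4 + 6)*(-1)))**2 = (-101 - 3/(-4))**2 = (-101 - 3*(-1/4))**2 = (-101 + 3/4)**2 = (-401/4)**2 = 160801/16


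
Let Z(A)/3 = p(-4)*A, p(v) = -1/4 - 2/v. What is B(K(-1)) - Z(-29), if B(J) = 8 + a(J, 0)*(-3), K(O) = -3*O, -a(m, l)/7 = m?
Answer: 371/4 ≈ 92.750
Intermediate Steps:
a(m, l) = -7*m
p(v) = -¼ - 2/v (p(v) = -1*¼ - 2/v = -¼ - 2/v)
Z(A) = 3*A/4 (Z(A) = 3*(((¼)*(-8 - 1*(-4))/(-4))*A) = 3*(((¼)*(-¼)*(-8 + 4))*A) = 3*(((¼)*(-¼)*(-4))*A) = 3*(A/4) = 3*A/4)
B(J) = 8 + 21*J (B(J) = 8 - 7*J*(-3) = 8 + 21*J)
B(K(-1)) - Z(-29) = (8 + 21*(-3*(-1))) - 3*(-29)/4 = (8 + 21*3) - 1*(-87/4) = (8 + 63) + 87/4 = 71 + 87/4 = 371/4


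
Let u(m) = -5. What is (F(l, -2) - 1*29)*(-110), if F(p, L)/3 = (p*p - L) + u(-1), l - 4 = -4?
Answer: 4180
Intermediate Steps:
l = 0 (l = 4 - 4 = 0)
F(p, L) = -15 - 3*L + 3*p² (F(p, L) = 3*((p*p - L) - 5) = 3*((p² - L) - 5) = 3*(-5 + p² - L) = -15 - 3*L + 3*p²)
(F(l, -2) - 1*29)*(-110) = ((-15 - 3*(-2) + 3*0²) - 1*29)*(-110) = ((-15 + 6 + 3*0) - 29)*(-110) = ((-15 + 6 + 0) - 29)*(-110) = (-9 - 29)*(-110) = -38*(-110) = 4180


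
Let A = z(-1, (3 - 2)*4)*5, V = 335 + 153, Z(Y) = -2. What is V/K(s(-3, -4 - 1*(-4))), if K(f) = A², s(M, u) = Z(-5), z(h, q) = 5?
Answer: 488/625 ≈ 0.78080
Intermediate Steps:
s(M, u) = -2
V = 488
A = 25 (A = 5*5 = 25)
K(f) = 625 (K(f) = 25² = 625)
V/K(s(-3, -4 - 1*(-4))) = 488/625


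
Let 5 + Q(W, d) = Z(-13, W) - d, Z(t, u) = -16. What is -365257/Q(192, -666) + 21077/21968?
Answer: -8010371111/14169360 ≈ -565.33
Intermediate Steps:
Q(W, d) = -21 - d (Q(W, d) = -5 + (-16 - d) = -21 - d)
-365257/Q(192, -666) + 21077/21968 = -365257/(-21 - 1*(-666)) + 21077/21968 = -365257/(-21 + 666) + 21077*(1/21968) = -365257/645 + 21077/21968 = -8010371111/14169360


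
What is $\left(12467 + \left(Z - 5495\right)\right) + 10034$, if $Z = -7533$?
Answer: $9473$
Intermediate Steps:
$\left(12467 + \left(Z - 5495\right)\right) + 10034 = \left(12467 - 13028\right) + 10034 = -561 + 10034 = 9473$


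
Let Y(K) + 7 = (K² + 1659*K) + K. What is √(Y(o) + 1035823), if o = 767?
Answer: 15*√12877 ≈ 1702.2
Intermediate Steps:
Y(K) = -7 + K² + 1660*K (Y(K) = -7 + ((K² + 1659*K) + K) = -7 + (K² + 1660*K) = -7 + K² + 1660*K)
√(Y(o) + 1035823) = √((-7 + 767² + 1660*767) + 1035823) = √((-7 + 588289 + 1273220) + 1035823) = √(1861502 + 1035823) = √2897325 = 15*√12877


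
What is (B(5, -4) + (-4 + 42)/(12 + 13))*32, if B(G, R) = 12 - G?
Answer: 6816/25 ≈ 272.64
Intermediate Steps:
(B(5, -4) + (-4 + 42)/(12 + 13))*32 = ((12 - 1*5) + (-4 + 42)/(12 + 13))*32 = ((12 - 5) + 38/25)*32 = (7 + 38*(1/25))*32 = (7 + 38/25)*32 = (213/25)*32 = 6816/25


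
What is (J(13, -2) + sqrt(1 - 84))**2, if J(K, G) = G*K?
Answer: (26 - I*sqrt(83))**2 ≈ 593.0 - 473.74*I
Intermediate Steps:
(J(13, -2) + sqrt(1 - 84))**2 = (-2*13 + sqrt(1 - 84))**2 = (-26 + sqrt(-83))**2 = (-26 + I*sqrt(83))**2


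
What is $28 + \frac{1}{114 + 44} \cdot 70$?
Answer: $\frac{2247}{79} \approx 28.443$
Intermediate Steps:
$28 + \frac{1}{114 + 44} \cdot 70 = 28 + \frac{1}{158} \cdot 70 = 28 + \frac{35}{79} = \frac{2247}{79}$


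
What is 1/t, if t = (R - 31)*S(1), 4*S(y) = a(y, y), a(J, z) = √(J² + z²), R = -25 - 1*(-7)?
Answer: -2*√2/49 ≈ -0.057723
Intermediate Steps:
R = -18 (R = -25 + 7 = -18)
S(y) = √2*√(y²)/4 (S(y) = √(y² + y²)/4 = √(2*y²)/4 = (√2*√(y²))/4 = √2*√(y²)/4)
t = -49*√2/4 (t = (-18 - 31)*(√2*√(1²)/4) = -49*√2*√1/4 = -49*√2/4 ≈ -17.324)
1/t = 1/(-49*√2/4) = -2*√2/49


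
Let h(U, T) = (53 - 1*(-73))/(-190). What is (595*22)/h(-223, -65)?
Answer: -177650/9 ≈ -19739.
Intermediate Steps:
h(U, T) = -63/95 (h(U, T) = (53 + 73)*(-1/190) = 126*(-1/190) = -63/95)
(595*22)/h(-223, -65) = (595*22)/(-63/95) = 13090*(-95/63) = -177650/9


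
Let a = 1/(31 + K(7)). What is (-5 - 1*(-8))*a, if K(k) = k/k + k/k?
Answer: 1/11 ≈ 0.090909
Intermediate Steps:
K(k) = 2 (K(k) = 1 + 1 = 2)
a = 1/33 (a = 1/(31 + 2) = 1/33 ≈ 0.030303)
(-5 - 1*(-8))*a = (-5 - 1*(-8))*(1/33) = (-5 + 8)*(1/33) = 3*(1/33) = 1/11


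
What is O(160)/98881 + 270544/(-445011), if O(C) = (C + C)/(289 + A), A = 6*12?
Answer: -9657207312784/15885130901451 ≈ -0.60794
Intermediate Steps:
A = 72
O(C) = 2*C/361 (O(C) = (C + C)/(289 + 72) = (2*C)/361 = (2*C)*(1/361) = 2*C/361)
O(160)/98881 + 270544/(-445011) = ((2/361)*160)/98881 + 270544/(-445011) = (320/361)*(1/98881) + 270544*(-1/445011) = 320/35696041 - 270544/445011 = -9657207312784/15885130901451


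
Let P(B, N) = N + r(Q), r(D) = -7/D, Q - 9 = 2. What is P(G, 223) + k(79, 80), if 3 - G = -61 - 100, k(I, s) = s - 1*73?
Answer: 2523/11 ≈ 229.36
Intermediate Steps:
Q = 11 (Q = 9 + 2 = 11)
k(I, s) = -73 + s (k(I, s) = s - 73 = -73 + s)
G = 164 (G = 3 - (-61 - 100) = 3 - 1*(-161) = 3 + 161 = 164)
P(B, N) = -7/11 + N (P(B, N) = N - 7/11 = -7/11 + N)
P(G, 223) + k(79, 80) = (-7/11 + 223) + (-73 + 80) = 2446/11 + 7 = 2523/11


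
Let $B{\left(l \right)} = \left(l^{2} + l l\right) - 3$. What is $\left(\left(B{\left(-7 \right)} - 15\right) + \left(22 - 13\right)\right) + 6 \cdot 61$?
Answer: $455$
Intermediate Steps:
$B{\left(l \right)} = -3 + 2 l^{2}$ ($B{\left(l \right)} = \left(l^{2} + l^{2}\right) - 3 = 2 l^{2} - 3 = -3 + 2 l^{2}$)
$\left(\left(B{\left(-7 \right)} - 15\right) + \left(22 - 13\right)\right) + 6 \cdot 61 = \left(\left(\left(-3 + 2 \left(-7\right)^{2}\right) - 15\right) + \left(22 - 13\right)\right) + 6 \cdot 61 = \left(\left(\left(-3 + 2 \cdot 49\right) - 15\right) + \left(22 - 13\right)\right) + 366 = \left(\left(\left(-3 + 98\right) - 15\right) + 9\right) + 366 = \left(\left(95 - 15\right) + 9\right) + 366 = \left(80 + 9\right) + 366 = 89 + 366 = 455$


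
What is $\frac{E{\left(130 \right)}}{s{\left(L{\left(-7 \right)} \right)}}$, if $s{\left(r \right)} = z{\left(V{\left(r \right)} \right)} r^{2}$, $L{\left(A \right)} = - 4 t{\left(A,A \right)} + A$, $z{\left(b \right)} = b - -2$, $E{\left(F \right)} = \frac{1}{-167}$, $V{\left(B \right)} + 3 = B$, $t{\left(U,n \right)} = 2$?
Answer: $\frac{1}{601200} \approx 1.6633 \cdot 10^{-6}$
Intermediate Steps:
$V{\left(B \right)} = -3 + B$
$E{\left(F \right)} = - \frac{1}{167}$
$z{\left(b \right)} = 2 + b$ ($z{\left(b \right)} = b + 2 = 2 + b$)
$L{\left(A \right)} = -8 + A$ ($L{\left(A \right)} = \left(-4\right) 2 + A = -8 + A$)
$s{\left(r \right)} = r^{2} \left(-1 + r\right)$ ($s{\left(r \right)} = \left(2 + \left(-3 + r\right)\right) r^{2} = \left(-1 + r\right) r^{2} = r^{2} \left(-1 + r\right)$)
$\frac{E{\left(130 \right)}}{s{\left(L{\left(-7 \right)} \right)}} = - \frac{1}{167 \left(-8 - 7\right)^{2} \left(-1 - 15\right)} = - \frac{1}{167 \left(-15\right)^{2} \left(-1 - 15\right)} = - \frac{1}{167 \cdot 225 \left(-16\right)} = - \frac{1}{167 \left(-3600\right)} = \left(- \frac{1}{167}\right) \left(- \frac{1}{3600}\right) = \frac{1}{601200}$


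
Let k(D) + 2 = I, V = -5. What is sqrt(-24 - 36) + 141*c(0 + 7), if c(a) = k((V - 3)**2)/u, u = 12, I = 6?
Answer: 47 + 2*I*sqrt(15) ≈ 47.0 + 7.746*I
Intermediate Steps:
k(D) = 4 (k(D) = -2 + 6 = 4)
c(a) = 1/3 (c(a) = 4/12 = 4*(1/12) = 1/3)
sqrt(-24 - 36) + 141*c(0 + 7) = sqrt(-24 - 36) + 141*(1/3) = sqrt(-60) + 47 = 2*I*sqrt(15) + 47 = 47 + 2*I*sqrt(15)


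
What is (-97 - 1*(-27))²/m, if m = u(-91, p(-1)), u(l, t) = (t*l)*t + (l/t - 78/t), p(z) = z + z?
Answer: -9800/559 ≈ -17.531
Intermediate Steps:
p(z) = 2*z
u(l, t) = -78/t + l/t + l*t² (u(l, t) = (l*t)*t + (-78/t + l/t) = l*t² + (-78/t + l/t) = -78/t + l/t + l*t²)
m = -559/2 (m = (-78 - 91 - 91*(2*(-1))³)/((2*(-1))) = (-78 - 91 - 91*(-2)³)/(-2) = -(-78 - 91 - 91*(-8))/2 = -(-78 - 91 + 728)/2 = -½*559 = -559/2 ≈ -279.50)
(-97 - 1*(-27))²/m = (-97 - 1*(-27))²/(-559/2) = (-97 + 27)²*(-2/559) = (-70)²*(-2/559) = 4900*(-2/559) = -9800/559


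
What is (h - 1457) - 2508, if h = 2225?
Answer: -1740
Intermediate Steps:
(h - 1457) - 2508 = (2225 - 1457) - 2508 = 768 - 2508 = -1740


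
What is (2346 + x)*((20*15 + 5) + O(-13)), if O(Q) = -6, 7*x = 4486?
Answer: 6251492/7 ≈ 8.9307e+5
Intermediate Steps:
x = 4486/7 (x = (1/7)*4486 = 4486/7 ≈ 640.86)
(2346 + x)*((20*15 + 5) + O(-13)) = (2346 + 4486/7)*((20*15 + 5) - 6) = 20908*((300 + 5) - 6)/7 = 20908*(305 - 6)/7 = (20908/7)*299 = 6251492/7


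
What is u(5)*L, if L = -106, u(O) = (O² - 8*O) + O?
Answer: 1060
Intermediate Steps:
u(O) = O² - 7*O
u(5)*L = (5*(-7 + 5))*(-106) = (5*(-2))*(-106) = -10*(-106) = 1060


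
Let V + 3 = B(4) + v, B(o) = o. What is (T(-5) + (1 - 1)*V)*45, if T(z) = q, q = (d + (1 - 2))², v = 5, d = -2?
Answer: 405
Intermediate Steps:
q = 9 (q = (-2 + (1 - 2))² = (-2 - 1)² = (-3)² = 9)
V = 6 (V = -3 + (4 + 5) = -3 + 9 = 6)
T(z) = 9
(T(-5) + (1 - 1)*V)*45 = (9 + (1 - 1)*6)*45 = (9 + 0*6)*45 = (9 + 0)*45 = 9*45 = 405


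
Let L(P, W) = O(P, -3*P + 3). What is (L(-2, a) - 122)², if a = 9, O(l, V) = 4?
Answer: 13924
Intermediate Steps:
L(P, W) = 4
(L(-2, a) - 122)² = (4 - 122)² = (-118)² = 13924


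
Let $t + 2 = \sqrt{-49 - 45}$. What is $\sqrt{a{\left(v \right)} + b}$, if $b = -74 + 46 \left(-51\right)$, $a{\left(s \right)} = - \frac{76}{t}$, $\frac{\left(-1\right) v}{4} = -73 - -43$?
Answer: $2 \sqrt{\frac{1191 - 605 i \sqrt{94}}{-2 + i \sqrt{94}}} \approx 0.076446 + 49.178 i$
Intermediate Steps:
$t = -2 + i \sqrt{94}$ ($t = -2 + \sqrt{-49 - 45} = -2 + \sqrt{-94} = -2 + i \sqrt{94} \approx -2.0 + 9.6954 i$)
$v = 120$ ($v = - 4 \left(-73 - -43\right) = - 4 \left(-73 + 43\right) = \left(-4\right) \left(-30\right) = 120$)
$a{\left(s \right)} = - \frac{76}{-2 + i \sqrt{94}}$
$b = -2420$ ($b = -74 - 2346 = -2420$)
$\sqrt{a{\left(v \right)} + b} = \sqrt{\left(\frac{76}{49} + \frac{38 i \sqrt{94}}{49}\right) - 2420} = \sqrt{- \frac{118504}{49} + \frac{38 i \sqrt{94}}{49}}$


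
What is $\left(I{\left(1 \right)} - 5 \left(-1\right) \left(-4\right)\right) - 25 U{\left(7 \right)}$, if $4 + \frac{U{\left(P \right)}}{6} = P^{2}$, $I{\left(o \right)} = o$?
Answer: $-6769$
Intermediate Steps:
$U{\left(P \right)} = -24 + 6 P^{2}$
$\left(I{\left(1 \right)} - 5 \left(-1\right) \left(-4\right)\right) - 25 U{\left(7 \right)} = \left(1 - 5 \left(-1\right) \left(-4\right)\right) - 25 \left(-24 + 6 \cdot 7^{2}\right) = \left(1 - \left(-5\right) \left(-4\right)\right) - 25 \left(-24 + 6 \cdot 49\right) = \left(1 - 20\right) - 25 \left(-24 + 294\right) = \left(1 - 20\right) - 6750 = -19 - 6750 = -6769$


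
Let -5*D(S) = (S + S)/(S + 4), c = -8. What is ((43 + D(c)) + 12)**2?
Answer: 73441/25 ≈ 2937.6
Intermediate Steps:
D(S) = -2*S/(5*(4 + S)) (D(S) = -(S + S)/(5*(S + 4)) = -2*S/(5*(4 + S)))
((43 + D(c)) + 12)**2 = ((43 - 2*(-8)/(20 + 5*(-8))) + 12)**2 = ((43 - 2*(-8)/(20 - 40)) + 12)**2 = ((43 - 2*(-8)/(-20)) + 12)**2 = ((43 - 2*(-8)*(-1/20)) + 12)**2 = ((43 - 4/5) + 12)**2 = (211/5 + 12)**2 = (271/5)**2 = 73441/25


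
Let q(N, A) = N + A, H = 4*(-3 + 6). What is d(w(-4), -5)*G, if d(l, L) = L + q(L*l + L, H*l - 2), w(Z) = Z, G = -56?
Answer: 2240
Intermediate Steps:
H = 12 (H = 4*3 = 12)
q(N, A) = A + N
d(l, L) = -2 + 2*L + 12*l + L*l (d(l, L) = L + ((12*l - 2) + (L*l + L)) = L + ((-2 + 12*l) + (L + L*l)) = L + (-2 + L + 12*l + L*l) = -2 + 2*L + 12*l + L*l)
d(w(-4), -5)*G = (-2 - 5 + 12*(-4) - 5*(1 - 4))*(-56) = (-2 - 5 - 48 - 5*(-3))*(-56) = (-2 - 5 - 48 + 15)*(-56) = -40*(-56) = 2240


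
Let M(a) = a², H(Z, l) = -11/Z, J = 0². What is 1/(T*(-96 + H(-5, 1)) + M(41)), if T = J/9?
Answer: 1/1681 ≈ 0.00059488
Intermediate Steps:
J = 0
T = 0 (T = 0/9 = 0*(⅑) = 0)
1/(T*(-96 + H(-5, 1)) + M(41)) = 1/(0*(-96 - 11/(-5)) + 41²) = 1/(0*(-96 - 11*(-⅕)) + 1681) = 1/(0*(-96 + 11/5) + 1681) = 1/(0*(-469/5) + 1681) = 1/(0 + 1681) = 1/1681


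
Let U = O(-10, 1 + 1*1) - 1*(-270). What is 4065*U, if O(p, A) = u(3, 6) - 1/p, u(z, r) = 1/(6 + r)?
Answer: 4393181/4 ≈ 1.0983e+6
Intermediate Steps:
O(p, A) = 1/12 - 1/p (O(p, A) = 1/(6 + 6) - 1/p = 1/12 - 1/p)
U = 16211/60 (U = (1/12)*(-12 - 10)/(-10) - 1*(-270) = (1/12)*(-⅒)*(-22) + 270 = 11/60 + 270 = 16211/60 ≈ 270.18)
4065*U = 4065*(16211/60) = 4393181/4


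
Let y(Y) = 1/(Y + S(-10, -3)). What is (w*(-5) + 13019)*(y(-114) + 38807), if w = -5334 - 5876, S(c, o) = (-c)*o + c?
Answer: 5360720469/2 ≈ 2.6804e+9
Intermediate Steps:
S(c, o) = c - c*o (S(c, o) = -c*o + c = c - c*o)
w = -11210
y(Y) = 1/(-40 + Y) (y(Y) = 1/(Y - 10*(1 - 1*(-3))) = 1/(Y - 10*(1 + 3)) = 1/(Y - 10*4) = 1/(Y - 40) = 1/(-40 + Y))
(w*(-5) + 13019)*(y(-114) + 38807) = (-11210*(-5) + 13019)*(1/(-40 - 114) + 38807) = (56050 + 13019)*(1/(-154) + 38807) = 69069*(-1/154 + 38807) = 69069*(5976277/154) = 5360720469/2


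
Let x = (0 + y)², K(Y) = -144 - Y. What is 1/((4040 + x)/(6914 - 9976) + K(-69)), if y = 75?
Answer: -3062/239315 ≈ -0.012795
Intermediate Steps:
x = 5625 (x = (0 + 75)² = 75² = 5625)
1/((4040 + x)/(6914 - 9976) + K(-69)) = 1/((4040 + 5625)/(6914 - 9976) + (-144 - 1*(-69))) = 1/(9665/(-3062) + (-144 + 69)) = 1/(9665*(-1/3062) - 75) = 1/(-9665/3062 - 75) = 1/(-239315/3062) = -3062/239315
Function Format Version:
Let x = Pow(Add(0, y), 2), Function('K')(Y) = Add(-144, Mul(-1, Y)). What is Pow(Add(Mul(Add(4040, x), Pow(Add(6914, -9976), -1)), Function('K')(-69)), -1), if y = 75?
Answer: Rational(-3062, 239315) ≈ -0.012795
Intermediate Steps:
x = 5625 (x = Pow(Add(0, 75), 2) = Pow(75, 2) = 5625)
Pow(Add(Mul(Add(4040, x), Pow(Add(6914, -9976), -1)), Function('K')(-69)), -1) = Pow(Add(Mul(Add(4040, 5625), Pow(Add(6914, -9976), -1)), Add(-144, Mul(-1, -69))), -1) = Pow(Add(Mul(9665, Pow(-3062, -1)), Add(-144, 69)), -1) = Pow(Add(Mul(9665, Rational(-1, 3062)), -75), -1) = Pow(Add(Rational(-9665, 3062), -75), -1) = Pow(Rational(-239315, 3062), -1) = Rational(-3062, 239315)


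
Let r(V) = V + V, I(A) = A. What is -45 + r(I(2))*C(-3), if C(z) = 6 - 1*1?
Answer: -25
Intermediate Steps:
r(V) = 2*V
C(z) = 5 (C(z) = 6 - 1 = 5)
-45 + r(I(2))*C(-3) = -45 + (2*2)*5 = -45 + 4*5 = -45 + 20 = -25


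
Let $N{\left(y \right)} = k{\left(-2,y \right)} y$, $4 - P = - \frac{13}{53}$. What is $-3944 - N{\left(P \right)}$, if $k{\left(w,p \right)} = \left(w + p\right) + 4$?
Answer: $- \frac{11153171}{2809} \approx -3970.5$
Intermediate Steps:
$k{\left(w,p \right)} = 4 + p + w$ ($k{\left(w,p \right)} = \left(p + w\right) + 4 = 4 + p + w$)
$P = \frac{225}{53}$ ($P = 4 - - \frac{13}{53} = 4 + \frac{13}{53} = \frac{225}{53} \approx 4.2453$)
$N{\left(y \right)} = y \left(2 + y\right)$ ($N{\left(y \right)} = \left(4 + y - 2\right) y = \left(2 + y\right) y = y \left(2 + y\right)$)
$-3944 - N{\left(P \right)} = -3944 - \frac{225 \left(2 + \frac{225}{53}\right)}{53} = -3944 - \frac{225}{53} \cdot \frac{331}{53} = -3944 - \frac{74475}{2809} = - \frac{11153171}{2809}$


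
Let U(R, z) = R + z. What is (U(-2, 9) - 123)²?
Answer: 13456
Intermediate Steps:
(U(-2, 9) - 123)² = ((-2 + 9) - 123)² = (7 - 123)² = (-116)² = 13456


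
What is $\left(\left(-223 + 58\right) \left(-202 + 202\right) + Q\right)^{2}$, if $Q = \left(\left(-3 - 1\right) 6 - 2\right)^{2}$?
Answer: $456976$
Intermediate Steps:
$Q = 676$ ($Q = \left(\left(-4\right) 6 - 2\right)^{2} = \left(-24 - 2\right)^{2} = \left(-26\right)^{2} = 676$)
$\left(\left(-223 + 58\right) \left(-202 + 202\right) + Q\right)^{2} = \left(\left(-223 + 58\right) \left(-202 + 202\right) + 676\right)^{2} = \left(\left(-165\right) 0 + 676\right)^{2} = \left(0 + 676\right)^{2} = 676^{2} = 456976$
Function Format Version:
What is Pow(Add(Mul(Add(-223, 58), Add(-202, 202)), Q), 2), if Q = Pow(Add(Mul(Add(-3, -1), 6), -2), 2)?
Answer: 456976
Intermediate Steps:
Q = 676 (Q = Pow(Add(Mul(-4, 6), -2), 2) = Pow(Add(-24, -2), 2) = Pow(-26, 2) = 676)
Pow(Add(Mul(Add(-223, 58), Add(-202, 202)), Q), 2) = Pow(Add(Mul(Add(-223, 58), Add(-202, 202)), 676), 2) = Pow(Add(Mul(-165, 0), 676), 2) = Pow(Add(0, 676), 2) = Pow(676, 2) = 456976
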